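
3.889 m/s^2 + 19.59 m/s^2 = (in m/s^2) 23.48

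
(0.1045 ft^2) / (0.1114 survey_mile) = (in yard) 5.922e-05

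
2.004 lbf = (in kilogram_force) 0.909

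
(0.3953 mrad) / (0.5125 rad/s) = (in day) 8.927e-09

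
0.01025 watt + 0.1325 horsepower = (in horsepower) 0.1325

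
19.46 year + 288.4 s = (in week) 1015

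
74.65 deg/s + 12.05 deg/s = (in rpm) 14.45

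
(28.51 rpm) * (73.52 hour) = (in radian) 7.902e+05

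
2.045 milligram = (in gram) 0.002045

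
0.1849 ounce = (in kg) 0.005242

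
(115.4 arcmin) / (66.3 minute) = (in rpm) 8.058e-05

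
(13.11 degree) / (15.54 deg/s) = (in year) 2.675e-08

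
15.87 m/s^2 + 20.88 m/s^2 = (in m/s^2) 36.75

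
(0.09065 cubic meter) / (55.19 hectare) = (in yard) 1.796e-07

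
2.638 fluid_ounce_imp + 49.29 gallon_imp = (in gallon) 59.21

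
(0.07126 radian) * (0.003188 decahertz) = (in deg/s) 0.1302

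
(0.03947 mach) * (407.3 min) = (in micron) 3.284e+11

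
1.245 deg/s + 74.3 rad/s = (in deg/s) 4258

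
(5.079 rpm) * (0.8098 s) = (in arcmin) 1481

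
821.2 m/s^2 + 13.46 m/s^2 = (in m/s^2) 834.7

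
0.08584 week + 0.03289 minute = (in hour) 14.42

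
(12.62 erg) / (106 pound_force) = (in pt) 7.587e-06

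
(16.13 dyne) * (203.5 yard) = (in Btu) 2.845e-05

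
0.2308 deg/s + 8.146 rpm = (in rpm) 8.184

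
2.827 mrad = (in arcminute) 9.719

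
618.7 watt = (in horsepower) 0.8297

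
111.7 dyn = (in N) 0.001117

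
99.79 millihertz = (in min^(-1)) 5.987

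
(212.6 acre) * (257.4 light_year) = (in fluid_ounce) 7.085e+28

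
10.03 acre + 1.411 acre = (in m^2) 4.63e+04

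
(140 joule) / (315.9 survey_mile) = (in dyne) 27.54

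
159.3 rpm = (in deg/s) 955.8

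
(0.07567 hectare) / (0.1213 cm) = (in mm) 6.238e+08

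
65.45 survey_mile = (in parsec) 3.414e-12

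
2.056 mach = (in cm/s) 7.001e+04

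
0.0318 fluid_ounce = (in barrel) 5.915e-06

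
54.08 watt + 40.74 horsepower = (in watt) 3.043e+04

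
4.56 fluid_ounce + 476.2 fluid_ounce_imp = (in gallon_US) 3.61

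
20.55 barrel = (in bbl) 20.55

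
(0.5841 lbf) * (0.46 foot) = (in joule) 0.3643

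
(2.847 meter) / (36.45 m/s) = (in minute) 0.001302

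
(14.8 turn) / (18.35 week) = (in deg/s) 0.0004801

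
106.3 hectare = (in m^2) 1.063e+06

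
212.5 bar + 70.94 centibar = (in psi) 3092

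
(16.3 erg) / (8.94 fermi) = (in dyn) 1.823e+13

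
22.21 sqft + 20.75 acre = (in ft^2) 9.039e+05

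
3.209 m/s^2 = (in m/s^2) 3.209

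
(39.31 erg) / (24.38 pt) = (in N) 0.0004571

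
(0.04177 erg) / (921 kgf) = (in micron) 4.625e-07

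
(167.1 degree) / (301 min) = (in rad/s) 0.0001615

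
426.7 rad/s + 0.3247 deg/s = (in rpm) 4075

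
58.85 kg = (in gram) 5.885e+04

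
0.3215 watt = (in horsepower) 0.0004311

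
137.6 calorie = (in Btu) 0.5457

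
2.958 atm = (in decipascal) 2.997e+06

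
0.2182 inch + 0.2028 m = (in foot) 0.6835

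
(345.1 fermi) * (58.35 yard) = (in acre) 4.55e-15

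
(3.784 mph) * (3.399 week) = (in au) 2.325e-05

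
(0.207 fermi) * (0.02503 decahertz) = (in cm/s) 5.181e-15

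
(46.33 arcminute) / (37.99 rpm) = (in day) 3.921e-08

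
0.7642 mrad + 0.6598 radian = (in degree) 37.85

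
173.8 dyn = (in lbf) 0.0003907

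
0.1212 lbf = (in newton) 0.5391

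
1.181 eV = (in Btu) 1.793e-22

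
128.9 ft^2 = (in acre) 0.002959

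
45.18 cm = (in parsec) 1.464e-17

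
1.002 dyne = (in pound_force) 2.253e-06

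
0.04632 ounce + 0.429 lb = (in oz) 6.91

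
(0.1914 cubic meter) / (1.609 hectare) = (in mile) 7.392e-09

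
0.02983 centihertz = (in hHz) 2.983e-06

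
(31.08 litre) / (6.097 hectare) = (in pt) 0.001445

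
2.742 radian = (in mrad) 2742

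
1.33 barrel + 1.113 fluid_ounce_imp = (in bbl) 1.33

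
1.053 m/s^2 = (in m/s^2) 1.053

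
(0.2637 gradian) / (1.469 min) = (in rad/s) 4.7e-05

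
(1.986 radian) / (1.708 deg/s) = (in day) 0.0007711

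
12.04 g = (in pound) 0.02654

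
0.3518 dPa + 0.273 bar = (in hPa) 273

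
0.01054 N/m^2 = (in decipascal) 0.1054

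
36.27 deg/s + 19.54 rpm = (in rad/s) 2.679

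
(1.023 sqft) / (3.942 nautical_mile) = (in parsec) 4.219e-22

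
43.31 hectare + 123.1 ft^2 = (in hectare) 43.31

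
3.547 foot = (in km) 0.001081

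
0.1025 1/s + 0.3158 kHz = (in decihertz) 3159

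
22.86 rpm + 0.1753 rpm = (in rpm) 23.04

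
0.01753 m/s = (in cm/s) 1.753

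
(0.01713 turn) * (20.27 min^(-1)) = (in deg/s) 2.083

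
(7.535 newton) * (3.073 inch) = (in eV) 3.671e+18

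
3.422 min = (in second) 205.3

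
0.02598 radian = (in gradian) 1.654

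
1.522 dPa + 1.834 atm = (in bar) 1.858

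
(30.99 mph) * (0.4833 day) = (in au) 3.867e-06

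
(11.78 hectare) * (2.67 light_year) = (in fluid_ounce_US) 1.006e+26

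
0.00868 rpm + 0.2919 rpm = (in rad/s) 0.03148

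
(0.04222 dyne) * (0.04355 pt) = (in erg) 6.486e-05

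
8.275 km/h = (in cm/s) 229.9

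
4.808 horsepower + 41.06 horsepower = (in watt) 3.42e+04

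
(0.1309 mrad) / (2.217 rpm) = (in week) 9.323e-10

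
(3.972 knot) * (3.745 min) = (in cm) 4.591e+04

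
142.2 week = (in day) 995.4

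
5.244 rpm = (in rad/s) 0.5492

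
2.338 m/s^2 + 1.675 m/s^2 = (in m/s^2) 4.013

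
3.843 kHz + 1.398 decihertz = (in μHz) 3.843e+09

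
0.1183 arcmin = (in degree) 0.001972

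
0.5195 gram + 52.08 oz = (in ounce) 52.1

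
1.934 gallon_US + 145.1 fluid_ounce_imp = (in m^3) 0.01144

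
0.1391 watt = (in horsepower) 0.0001865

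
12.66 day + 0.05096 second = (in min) 1.823e+04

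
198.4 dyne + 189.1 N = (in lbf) 42.51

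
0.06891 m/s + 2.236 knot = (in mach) 0.003581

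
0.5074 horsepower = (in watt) 378.4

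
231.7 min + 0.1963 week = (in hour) 36.84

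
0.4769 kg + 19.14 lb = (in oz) 323.1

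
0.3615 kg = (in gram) 361.5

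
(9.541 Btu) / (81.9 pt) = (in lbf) 7.832e+04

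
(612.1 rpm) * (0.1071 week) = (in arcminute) 1.427e+10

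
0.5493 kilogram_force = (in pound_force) 1.211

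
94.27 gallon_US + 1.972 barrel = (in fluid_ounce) 2.267e+04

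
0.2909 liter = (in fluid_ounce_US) 9.836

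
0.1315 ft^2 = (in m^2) 0.01222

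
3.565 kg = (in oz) 125.8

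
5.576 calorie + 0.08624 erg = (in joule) 23.33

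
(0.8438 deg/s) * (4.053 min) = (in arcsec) 7.387e+05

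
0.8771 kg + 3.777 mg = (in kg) 0.8771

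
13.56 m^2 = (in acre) 0.003351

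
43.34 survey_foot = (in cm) 1321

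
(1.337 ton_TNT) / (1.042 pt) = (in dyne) 1.522e+18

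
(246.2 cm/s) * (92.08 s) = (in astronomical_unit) 1.515e-09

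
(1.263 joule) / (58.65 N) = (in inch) 0.8478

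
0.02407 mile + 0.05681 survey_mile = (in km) 0.1302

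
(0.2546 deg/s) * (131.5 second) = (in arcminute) 2009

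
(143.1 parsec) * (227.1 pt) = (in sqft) 3.808e+18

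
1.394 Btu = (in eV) 9.18e+21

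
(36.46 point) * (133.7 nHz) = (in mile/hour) 3.847e-09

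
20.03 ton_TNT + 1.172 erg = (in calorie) 2.003e+10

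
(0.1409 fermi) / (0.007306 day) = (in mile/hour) 4.993e-19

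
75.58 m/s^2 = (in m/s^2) 75.58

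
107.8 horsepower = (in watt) 8.039e+04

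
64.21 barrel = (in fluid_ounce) 3.452e+05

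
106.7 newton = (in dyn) 1.067e+07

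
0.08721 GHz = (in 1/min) 5.233e+09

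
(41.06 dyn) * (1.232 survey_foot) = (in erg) 1542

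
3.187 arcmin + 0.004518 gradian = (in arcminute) 3.431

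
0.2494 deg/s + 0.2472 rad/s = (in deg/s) 14.41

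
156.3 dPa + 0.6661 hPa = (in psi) 0.01193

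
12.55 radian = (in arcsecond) 2.589e+06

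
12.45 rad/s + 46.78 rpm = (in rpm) 165.7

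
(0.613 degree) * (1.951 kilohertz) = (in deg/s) 1196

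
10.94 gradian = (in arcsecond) 3.545e+04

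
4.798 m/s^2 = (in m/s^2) 4.798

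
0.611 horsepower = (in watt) 455.6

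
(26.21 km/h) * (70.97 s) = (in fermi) 5.167e+17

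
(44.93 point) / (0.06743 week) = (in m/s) 3.887e-07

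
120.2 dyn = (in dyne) 120.2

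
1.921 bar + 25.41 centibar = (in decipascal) 2.175e+06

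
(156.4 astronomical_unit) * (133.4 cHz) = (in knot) 6.067e+13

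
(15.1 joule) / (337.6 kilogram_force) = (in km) 4.561e-06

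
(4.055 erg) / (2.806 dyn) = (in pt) 40.96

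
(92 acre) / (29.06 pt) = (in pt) 1.029e+11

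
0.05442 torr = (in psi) 0.001052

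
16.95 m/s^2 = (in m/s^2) 16.95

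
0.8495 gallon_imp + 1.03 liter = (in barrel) 0.03077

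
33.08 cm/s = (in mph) 0.74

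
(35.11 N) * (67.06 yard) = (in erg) 2.153e+10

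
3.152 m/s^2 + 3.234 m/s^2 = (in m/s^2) 6.386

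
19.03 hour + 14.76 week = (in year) 0.2852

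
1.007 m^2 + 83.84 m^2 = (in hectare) 0.008485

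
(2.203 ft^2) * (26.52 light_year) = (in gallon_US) 1.357e+19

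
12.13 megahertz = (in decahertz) 1.213e+06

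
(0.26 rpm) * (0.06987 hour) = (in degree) 392.4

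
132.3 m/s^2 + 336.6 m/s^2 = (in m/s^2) 468.9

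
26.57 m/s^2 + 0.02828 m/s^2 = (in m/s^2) 26.6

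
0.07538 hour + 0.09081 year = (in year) 0.09082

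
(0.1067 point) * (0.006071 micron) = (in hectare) 2.285e-17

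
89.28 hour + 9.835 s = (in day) 3.72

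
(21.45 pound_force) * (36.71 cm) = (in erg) 3.503e+08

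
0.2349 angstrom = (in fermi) 2.349e+04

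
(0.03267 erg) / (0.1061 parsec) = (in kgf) 1.018e-25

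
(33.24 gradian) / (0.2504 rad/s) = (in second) 2.085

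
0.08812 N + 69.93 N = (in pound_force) 15.74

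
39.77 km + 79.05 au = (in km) 1.183e+10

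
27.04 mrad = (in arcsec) 5577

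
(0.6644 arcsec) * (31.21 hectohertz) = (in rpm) 0.096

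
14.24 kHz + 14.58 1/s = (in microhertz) 1.425e+10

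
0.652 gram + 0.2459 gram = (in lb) 0.00198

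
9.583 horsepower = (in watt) 7146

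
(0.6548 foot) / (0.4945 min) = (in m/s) 0.006727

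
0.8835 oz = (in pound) 0.05522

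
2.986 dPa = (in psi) 4.331e-05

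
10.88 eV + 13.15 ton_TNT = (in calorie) 1.315e+10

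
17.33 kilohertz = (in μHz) 1.733e+10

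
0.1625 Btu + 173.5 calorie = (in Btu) 0.8505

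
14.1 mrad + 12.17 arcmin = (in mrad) 17.64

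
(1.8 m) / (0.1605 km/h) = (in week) 6.676e-05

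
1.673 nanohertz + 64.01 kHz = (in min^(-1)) 3.841e+06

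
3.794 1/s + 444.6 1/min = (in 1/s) 11.2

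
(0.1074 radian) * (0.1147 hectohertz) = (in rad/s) 1.232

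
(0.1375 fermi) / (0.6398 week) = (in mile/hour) 7.949e-22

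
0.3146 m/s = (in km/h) 1.133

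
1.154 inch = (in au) 1.959e-13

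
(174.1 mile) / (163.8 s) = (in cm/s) 1.711e+05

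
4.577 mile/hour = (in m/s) 2.046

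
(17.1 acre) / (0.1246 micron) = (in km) 5.554e+08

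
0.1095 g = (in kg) 0.0001095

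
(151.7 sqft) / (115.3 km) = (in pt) 0.3465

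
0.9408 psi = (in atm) 0.06402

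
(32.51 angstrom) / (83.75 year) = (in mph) 2.753e-18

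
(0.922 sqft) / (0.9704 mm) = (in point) 2.502e+05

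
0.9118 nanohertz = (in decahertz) 9.118e-11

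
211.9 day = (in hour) 5086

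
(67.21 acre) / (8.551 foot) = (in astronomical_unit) 6.976e-07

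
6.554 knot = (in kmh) 12.14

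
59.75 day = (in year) 0.1637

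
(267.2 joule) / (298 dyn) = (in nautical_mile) 48.41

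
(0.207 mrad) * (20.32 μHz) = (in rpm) 4.017e-08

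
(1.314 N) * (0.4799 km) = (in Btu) 0.5977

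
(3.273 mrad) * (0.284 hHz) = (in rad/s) 0.09295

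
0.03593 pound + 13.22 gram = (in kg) 0.02952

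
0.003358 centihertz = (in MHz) 3.358e-11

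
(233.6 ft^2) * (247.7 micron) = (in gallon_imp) 1.182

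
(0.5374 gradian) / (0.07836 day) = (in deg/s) 7.144e-05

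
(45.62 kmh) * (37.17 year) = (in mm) 1.485e+13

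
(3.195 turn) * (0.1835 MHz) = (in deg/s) 2.111e+08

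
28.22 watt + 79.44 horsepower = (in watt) 5.927e+04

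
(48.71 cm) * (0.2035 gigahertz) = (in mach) 2.911e+05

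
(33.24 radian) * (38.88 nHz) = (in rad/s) 1.292e-06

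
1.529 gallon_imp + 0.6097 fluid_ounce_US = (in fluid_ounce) 235.7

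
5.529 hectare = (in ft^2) 5.951e+05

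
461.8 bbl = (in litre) 7.342e+04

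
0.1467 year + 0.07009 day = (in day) 53.62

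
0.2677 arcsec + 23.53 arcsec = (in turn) 1.836e-05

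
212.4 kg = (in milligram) 2.124e+08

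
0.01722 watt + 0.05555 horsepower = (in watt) 41.44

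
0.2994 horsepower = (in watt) 223.3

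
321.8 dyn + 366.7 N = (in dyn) 3.667e+07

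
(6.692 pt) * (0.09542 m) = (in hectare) 2.253e-08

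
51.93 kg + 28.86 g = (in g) 5.196e+04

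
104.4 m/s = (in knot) 202.9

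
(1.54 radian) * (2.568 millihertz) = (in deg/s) 0.2266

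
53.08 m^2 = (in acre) 0.01312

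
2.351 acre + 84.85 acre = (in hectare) 35.29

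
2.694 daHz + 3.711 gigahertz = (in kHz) 3.711e+06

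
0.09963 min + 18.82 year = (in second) 5.935e+08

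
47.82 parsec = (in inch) 5.809e+19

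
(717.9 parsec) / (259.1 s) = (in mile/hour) 1.912e+17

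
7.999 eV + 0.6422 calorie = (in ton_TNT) 6.422e-10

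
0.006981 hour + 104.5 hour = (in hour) 104.5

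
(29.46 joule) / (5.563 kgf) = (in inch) 21.26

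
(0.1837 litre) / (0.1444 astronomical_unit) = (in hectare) 8.504e-19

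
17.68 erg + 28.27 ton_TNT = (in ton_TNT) 28.27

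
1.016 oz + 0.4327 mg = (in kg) 0.0288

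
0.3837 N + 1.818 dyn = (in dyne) 3.837e+04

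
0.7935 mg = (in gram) 0.0007935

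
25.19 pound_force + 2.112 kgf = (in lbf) 29.85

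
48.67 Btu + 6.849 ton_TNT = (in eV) 1.789e+29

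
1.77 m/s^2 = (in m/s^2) 1.77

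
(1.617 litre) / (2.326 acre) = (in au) 1.148e-18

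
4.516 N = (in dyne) 4.516e+05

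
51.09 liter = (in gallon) 13.5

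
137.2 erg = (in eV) 8.563e+13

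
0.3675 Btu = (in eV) 2.42e+21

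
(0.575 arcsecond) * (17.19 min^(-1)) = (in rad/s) 7.987e-07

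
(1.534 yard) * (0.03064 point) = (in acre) 3.747e-09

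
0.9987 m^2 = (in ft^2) 10.75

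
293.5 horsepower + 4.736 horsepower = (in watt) 2.224e+05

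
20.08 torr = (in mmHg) 20.08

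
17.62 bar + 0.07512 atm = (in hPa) 1.77e+04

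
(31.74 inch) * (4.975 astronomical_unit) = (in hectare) 6e+07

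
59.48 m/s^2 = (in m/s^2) 59.48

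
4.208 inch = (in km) 0.0001069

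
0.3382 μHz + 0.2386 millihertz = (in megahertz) 2.389e-10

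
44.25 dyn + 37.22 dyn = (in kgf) 8.308e-05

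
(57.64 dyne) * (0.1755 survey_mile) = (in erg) 1.628e+06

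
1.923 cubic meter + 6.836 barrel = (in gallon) 795.1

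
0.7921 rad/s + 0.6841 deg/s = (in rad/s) 0.804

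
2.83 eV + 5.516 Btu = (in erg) 5.82e+10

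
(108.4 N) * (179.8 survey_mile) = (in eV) 1.958e+26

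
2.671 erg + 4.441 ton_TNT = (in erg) 1.858e+17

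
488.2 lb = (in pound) 488.2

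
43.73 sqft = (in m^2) 4.063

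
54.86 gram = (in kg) 0.05486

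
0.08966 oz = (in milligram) 2542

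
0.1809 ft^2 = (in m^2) 0.01681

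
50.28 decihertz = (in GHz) 5.028e-09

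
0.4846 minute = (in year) 9.22e-07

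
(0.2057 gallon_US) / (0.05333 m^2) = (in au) 9.76e-14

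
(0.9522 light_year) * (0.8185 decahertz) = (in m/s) 7.373e+16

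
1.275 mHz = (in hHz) 1.275e-05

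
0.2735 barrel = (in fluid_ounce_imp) 1530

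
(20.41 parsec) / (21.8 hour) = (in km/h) 2.889e+13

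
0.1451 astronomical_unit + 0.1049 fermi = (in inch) 8.546e+11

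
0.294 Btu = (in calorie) 74.14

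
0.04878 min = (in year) 9.281e-08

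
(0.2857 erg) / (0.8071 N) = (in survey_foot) 1.161e-07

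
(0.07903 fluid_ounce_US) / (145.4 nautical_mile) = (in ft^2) 9.342e-11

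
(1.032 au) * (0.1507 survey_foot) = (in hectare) 7.091e+05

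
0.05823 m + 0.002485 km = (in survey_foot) 8.344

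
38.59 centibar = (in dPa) 3.859e+05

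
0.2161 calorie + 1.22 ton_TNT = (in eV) 3.186e+28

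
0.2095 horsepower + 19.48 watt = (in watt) 175.7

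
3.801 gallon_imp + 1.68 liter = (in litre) 18.96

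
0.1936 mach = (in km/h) 237.3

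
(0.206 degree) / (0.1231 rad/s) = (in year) 9.261e-10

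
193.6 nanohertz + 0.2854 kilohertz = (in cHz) 2.854e+04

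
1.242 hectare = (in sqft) 1.337e+05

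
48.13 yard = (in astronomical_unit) 2.942e-10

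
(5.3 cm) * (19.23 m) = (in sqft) 10.97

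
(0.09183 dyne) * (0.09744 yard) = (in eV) 5.107e+11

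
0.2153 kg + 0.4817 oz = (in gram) 229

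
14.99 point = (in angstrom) 5.288e+07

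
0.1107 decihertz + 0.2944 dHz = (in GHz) 4.051e-11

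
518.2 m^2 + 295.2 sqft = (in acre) 0.1348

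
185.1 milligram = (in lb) 0.0004081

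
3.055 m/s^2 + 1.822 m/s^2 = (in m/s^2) 4.877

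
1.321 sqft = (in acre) 3.033e-05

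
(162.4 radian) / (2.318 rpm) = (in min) 11.15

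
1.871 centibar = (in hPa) 18.71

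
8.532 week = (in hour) 1433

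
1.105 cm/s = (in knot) 0.02148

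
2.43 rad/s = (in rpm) 23.2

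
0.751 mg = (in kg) 7.51e-07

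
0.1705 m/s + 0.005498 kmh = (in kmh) 0.6193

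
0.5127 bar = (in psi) 7.436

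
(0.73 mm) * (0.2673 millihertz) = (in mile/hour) 4.365e-07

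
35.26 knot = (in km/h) 65.3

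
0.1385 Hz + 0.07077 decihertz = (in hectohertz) 0.001456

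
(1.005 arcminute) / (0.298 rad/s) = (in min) 1.635e-05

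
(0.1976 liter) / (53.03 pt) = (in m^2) 0.01056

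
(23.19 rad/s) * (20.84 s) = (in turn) 76.92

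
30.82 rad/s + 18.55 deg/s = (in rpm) 297.4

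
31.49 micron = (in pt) 0.08926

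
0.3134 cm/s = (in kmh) 0.01128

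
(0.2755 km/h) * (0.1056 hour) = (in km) 0.02909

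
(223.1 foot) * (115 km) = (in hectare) 782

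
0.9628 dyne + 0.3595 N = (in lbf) 0.08082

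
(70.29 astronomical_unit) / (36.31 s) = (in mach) 8.505e+08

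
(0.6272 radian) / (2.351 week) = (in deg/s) 2.527e-05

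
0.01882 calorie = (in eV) 4.915e+17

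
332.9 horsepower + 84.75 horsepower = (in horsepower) 417.7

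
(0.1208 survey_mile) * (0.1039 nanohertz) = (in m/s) 2.02e-08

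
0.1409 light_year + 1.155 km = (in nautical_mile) 7.198e+11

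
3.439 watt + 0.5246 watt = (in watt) 3.964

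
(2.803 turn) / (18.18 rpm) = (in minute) 0.1542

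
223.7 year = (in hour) 1.96e+06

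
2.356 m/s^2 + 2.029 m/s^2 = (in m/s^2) 4.385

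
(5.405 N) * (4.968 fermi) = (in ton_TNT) 6.418e-24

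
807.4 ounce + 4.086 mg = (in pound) 50.46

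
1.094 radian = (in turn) 0.1741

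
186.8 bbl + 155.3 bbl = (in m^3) 54.39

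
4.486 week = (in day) 31.4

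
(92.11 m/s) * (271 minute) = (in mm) 1.498e+09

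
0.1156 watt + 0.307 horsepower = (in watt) 229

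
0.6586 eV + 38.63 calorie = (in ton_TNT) 3.863e-08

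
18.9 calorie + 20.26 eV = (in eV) 4.936e+20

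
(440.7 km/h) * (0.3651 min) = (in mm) 2.682e+06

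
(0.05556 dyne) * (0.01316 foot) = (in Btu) 2.112e-12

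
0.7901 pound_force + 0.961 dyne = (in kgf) 0.3584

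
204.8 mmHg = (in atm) 0.2695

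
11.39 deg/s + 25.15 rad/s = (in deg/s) 1452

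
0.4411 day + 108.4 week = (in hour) 1.822e+04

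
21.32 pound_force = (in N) 94.84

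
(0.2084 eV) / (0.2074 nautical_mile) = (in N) 8.693e-23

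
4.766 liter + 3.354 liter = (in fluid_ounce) 274.6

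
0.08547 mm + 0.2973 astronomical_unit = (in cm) 4.448e+12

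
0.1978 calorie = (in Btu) 0.0007844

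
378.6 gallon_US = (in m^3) 1.433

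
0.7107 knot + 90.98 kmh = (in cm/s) 2564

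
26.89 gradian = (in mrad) 422.4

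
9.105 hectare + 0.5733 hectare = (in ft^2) 1.042e+06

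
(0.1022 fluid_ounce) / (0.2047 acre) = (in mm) 3.649e-06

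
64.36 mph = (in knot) 55.93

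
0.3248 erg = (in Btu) 3.079e-11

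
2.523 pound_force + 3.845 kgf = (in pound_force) 11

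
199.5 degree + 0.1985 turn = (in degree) 271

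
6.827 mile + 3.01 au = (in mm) 4.503e+14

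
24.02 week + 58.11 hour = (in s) 1.474e+07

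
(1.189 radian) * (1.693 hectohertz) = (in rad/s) 201.3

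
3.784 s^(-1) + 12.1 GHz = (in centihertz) 1.21e+12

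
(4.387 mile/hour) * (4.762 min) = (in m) 560.3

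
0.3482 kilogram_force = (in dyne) 3.415e+05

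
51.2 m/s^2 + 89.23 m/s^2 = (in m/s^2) 140.4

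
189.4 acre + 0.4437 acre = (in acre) 189.8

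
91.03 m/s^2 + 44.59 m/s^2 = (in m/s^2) 135.6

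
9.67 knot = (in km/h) 17.91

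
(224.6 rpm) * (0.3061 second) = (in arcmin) 2.475e+04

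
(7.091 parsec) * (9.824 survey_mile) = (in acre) 8.548e+17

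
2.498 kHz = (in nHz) 2.498e+12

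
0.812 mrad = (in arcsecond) 167.5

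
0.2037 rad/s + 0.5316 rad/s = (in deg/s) 42.13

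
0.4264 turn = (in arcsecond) 5.526e+05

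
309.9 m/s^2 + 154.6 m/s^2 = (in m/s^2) 464.5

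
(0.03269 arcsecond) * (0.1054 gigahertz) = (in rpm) 159.5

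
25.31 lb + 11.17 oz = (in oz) 416.1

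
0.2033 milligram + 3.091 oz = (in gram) 87.63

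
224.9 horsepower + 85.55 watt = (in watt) 1.678e+05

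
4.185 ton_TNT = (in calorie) 4.185e+09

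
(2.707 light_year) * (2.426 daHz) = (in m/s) 6.213e+17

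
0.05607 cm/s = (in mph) 0.001254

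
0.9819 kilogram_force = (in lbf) 2.165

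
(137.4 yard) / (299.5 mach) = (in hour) 3.422e-07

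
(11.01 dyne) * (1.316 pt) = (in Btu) 4.845e-11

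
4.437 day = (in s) 3.834e+05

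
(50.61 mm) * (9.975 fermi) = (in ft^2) 5.434e-15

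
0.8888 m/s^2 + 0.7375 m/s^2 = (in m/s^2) 1.626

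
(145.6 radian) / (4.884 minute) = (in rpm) 4.745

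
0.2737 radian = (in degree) 15.68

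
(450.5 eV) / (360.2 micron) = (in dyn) 2.004e-08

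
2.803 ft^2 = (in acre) 6.435e-05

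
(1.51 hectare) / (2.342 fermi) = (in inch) 2.538e+20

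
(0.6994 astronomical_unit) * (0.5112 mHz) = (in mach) 1.571e+05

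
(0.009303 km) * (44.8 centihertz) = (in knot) 8.101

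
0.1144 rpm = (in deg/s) 0.6864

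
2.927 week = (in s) 1.77e+06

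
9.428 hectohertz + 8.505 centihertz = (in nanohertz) 9.429e+11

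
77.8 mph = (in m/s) 34.78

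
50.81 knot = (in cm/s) 2614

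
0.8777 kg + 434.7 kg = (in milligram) 4.356e+08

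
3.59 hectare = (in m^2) 3.59e+04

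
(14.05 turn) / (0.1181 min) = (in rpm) 119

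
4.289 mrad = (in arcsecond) 884.7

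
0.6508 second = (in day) 7.532e-06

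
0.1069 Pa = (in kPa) 0.0001069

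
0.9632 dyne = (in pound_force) 2.165e-06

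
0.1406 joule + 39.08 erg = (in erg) 1.406e+06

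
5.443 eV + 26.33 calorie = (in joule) 110.2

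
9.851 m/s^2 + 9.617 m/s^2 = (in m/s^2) 19.47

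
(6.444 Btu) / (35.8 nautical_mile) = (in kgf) 0.01046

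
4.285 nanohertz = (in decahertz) 4.285e-10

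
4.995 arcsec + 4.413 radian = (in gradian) 280.9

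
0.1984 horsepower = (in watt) 147.9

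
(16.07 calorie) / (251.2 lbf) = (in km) 6.017e-05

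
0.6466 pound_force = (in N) 2.876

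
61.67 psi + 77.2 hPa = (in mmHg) 3247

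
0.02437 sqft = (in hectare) 2.264e-07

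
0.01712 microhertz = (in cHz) 1.712e-06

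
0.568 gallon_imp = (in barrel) 0.01624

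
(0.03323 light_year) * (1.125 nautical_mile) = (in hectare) 6.55e+13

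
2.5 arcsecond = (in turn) 1.929e-06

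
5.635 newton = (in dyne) 5.635e+05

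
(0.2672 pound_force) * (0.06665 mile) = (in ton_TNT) 3.047e-08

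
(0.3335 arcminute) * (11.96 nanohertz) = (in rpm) 1.108e-11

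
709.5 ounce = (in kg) 20.11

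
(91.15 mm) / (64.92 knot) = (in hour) 7.581e-07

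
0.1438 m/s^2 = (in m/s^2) 0.1438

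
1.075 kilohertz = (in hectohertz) 10.75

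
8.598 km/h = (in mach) 0.007014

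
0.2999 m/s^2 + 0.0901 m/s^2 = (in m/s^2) 0.39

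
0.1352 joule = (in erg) 1.352e+06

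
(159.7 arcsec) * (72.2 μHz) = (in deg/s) 3.203e-06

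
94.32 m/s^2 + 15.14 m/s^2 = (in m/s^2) 109.5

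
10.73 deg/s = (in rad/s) 0.1873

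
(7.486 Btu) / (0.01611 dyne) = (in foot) 1.608e+11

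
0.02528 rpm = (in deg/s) 0.1517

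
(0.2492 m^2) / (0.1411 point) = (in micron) 5.006e+09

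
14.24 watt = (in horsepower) 0.0191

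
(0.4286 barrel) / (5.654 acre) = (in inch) 0.0001172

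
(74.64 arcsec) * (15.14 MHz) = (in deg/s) 3.139e+05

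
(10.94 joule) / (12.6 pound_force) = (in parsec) 6.326e-18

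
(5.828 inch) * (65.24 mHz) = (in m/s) 0.009658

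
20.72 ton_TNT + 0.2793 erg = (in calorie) 2.072e+10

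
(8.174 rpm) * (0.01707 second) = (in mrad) 14.61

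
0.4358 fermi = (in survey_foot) 1.43e-15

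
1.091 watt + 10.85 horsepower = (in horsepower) 10.85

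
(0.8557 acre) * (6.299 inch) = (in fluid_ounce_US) 1.873e+07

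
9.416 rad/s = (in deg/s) 539.5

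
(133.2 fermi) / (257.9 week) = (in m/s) 8.54e-22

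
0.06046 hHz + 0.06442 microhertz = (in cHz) 604.6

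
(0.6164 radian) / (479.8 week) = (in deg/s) 1.217e-07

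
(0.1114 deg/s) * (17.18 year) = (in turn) 1.677e+05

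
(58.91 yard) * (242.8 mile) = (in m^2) 2.105e+07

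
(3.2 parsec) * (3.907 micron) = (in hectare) 3.858e+07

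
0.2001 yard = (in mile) 0.0001137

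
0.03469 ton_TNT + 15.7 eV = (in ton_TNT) 0.03469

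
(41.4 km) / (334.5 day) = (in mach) 4.207e-06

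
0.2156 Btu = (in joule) 227.5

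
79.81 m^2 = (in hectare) 0.007981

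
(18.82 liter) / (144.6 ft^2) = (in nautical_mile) 7.565e-07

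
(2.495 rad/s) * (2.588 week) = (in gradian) 2.486e+08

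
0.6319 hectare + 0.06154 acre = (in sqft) 7.07e+04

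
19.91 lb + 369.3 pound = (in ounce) 6227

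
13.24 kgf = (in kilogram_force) 13.24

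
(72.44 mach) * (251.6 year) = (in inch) 7.705e+15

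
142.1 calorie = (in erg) 5.945e+09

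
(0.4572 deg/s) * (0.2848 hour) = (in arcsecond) 1.688e+06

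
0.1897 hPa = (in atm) 0.0001872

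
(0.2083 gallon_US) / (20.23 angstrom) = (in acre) 96.31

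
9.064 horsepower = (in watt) 6759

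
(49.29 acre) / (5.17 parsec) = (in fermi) 1250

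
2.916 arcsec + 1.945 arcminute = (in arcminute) 1.994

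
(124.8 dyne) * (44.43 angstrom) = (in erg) 5.545e-05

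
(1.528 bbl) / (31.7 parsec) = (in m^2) 2.484e-19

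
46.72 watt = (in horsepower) 0.06265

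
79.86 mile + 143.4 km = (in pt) 7.708e+08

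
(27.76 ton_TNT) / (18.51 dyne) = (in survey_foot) 2.059e+15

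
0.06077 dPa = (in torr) 4.558e-05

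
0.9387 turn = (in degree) 337.9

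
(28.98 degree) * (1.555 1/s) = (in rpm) 7.511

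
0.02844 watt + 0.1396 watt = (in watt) 0.168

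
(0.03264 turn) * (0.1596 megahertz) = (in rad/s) 3.273e+04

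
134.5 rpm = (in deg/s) 807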